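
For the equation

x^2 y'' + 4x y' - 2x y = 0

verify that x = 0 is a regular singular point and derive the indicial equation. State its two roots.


Divide by x^2 to reach normal form y'' + P_1(x) y' + P_2(x) y = 0 with P_1(x) = 4/x and P_2(x) = -2/x.
x = 0 is a singular point because the y'-coefficient 4/x has a pole at x = 0 and the y-coefficient -2/x has a pole at x = 0.
It is a regular singular point because x P_1(x) = p(x) = 4 and x^2 P_2(x) = q(x) = -2x are polynomials, hence analytic at x = 0.
p(0) = 4,  q(0) = 0.
Indicial equation: r(r-1) + p(0) r + q(0) = 0, i.e. r^2 + (p(0) - 1) r + q(0) = 0, i.e. r^2 + 3 r = 0.
Discriminant: (3)^2 - 4(0) = 9, so r = (-3 ± 3)/2.
Solving: r_1 = 0, r_2 = -3.

indicial: r^2 + 3 r = 0; roots r_1 = 0, r_2 = -3


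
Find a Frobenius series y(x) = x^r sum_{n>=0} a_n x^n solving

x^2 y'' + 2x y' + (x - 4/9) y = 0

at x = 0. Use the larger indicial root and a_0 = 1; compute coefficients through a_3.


Write in Frobenius form y'' + (p(x)/x) y' + (q(x)/x^2) y = 0:
  p(x) = 2,  q(x) = x - 4/9.
Indicial equation: r(r-1) + (2) r + (-4/9) = 0 -> roots r_1 = 1/3, r_2 = -4/3.
Take r = r_1 = 1/3. Let y(x) = x^r sum_{n>=0} a_n x^n with a_0 = 1.
Substitute y = x^r sum a_n x^n and match x^{r+n}. The recurrence is
  D(n) a_n + 1 a_{n-1} = 0,  where D(n) = (r+n)(r+n-1) + (2)(r+n) + (-4/9).
  a_n = -1 / D(n) * a_{n-1}.
Since the indicial polynomial factors as (r - r_1)(r - r_2), D(n) = (r_1 + n - r_1)(r_1 + n - r_2) = n(n + 5/3).
Evaluating step by step (a_0 = 1):
  n = 1: D(1) = 1(1 + 5/3) = 8/3; numerator = -1(1) = -1; a_1 = (-1)/(8/3) = -3/8
  n = 2: D(2) = 2(2 + 5/3) = 22/3; numerator = -1(-3/8) = 3/8; a_2 = (3/8)/(22/3) = 9/176
  n = 3: D(3) = 3(3 + 5/3) = 14; numerator = -1(9/176) = -9/176; a_3 = (-9/176)/(14) = -9/2464

r = 1/3; a_0 = 1; a_1 = -3/8; a_2 = 9/176; a_3 = -9/2464


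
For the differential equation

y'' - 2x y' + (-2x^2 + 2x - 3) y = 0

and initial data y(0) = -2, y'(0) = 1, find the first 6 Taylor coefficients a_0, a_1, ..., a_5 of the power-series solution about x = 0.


Ansatz: y(x) = sum_{n>=0} a_n x^n, so y'(x) = sum_{n>=1} n a_n x^(n-1) and y''(x) = sum_{n>=2} n(n-1) a_n x^(n-2).
Substitute into P(x) y'' + Q(x) y' + R(x) y = 0 with P(x) = 1, Q(x) = -2x, R(x) = -2x^2 + 2x - 3, and match powers of x.
Initial conditions: a_0 = -2, a_1 = 1.
Setting the coefficient of each power of x to zero and solving order by order (substituting the coefficients already found):
  x^0: 2 a_2 - 3 a_0 = 0  ->  2 a_2 = 3 a_0 = -6  ->  a_2 = -3
  x^1: 6 a_3 - 5 a_1 + 2 a_0 = 0  ->  6 a_3 = 5 a_1 - 2 a_0 = 9  ->  a_3 = 3/2
  x^2: 12 a_4 - 7 a_2 + 2 a_1 - 2 a_0 = 0  ->  12 a_4 = 7 a_2 - 2 a_1 + 2 a_0 = -27  ->  a_4 = -9/4
  x^3: 20 a_5 - 9 a_3 + 2 a_2 - 2 a_1 = 0  ->  20 a_5 = 9 a_3 - 2 a_2 + 2 a_1 = 43/2  ->  a_5 = 43/40
Truncated series: y(x) = -2 + x - 3 x^2 + (3/2) x^3 - (9/4) x^4 + (43/40) x^5 + O(x^6).

a_0 = -2; a_1 = 1; a_2 = -3; a_3 = 3/2; a_4 = -9/4; a_5 = 43/40


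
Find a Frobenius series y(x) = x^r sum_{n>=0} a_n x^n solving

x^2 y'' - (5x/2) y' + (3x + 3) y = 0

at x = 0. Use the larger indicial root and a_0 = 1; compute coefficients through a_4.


Write in Frobenius form y'' + (p(x)/x) y' + (q(x)/x^2) y = 0:
  p(x) = -5/2,  q(x) = 3x + 3.
Indicial equation: r(r-1) + (-5/2) r + (3) = 0 -> roots r_1 = 2, r_2 = 3/2.
Take r = r_1 = 2. Let y(x) = x^r sum_{n>=0} a_n x^n with a_0 = 1.
Substitute y = x^r sum a_n x^n and match x^{r+n}. The recurrence is
  D(n) a_n + 3 a_{n-1} = 0,  where D(n) = (r+n)(r+n-1) + (-5/2)(r+n) + (3).
  a_n = -3 / D(n) * a_{n-1}.
Since the indicial polynomial factors as (r - r_1)(r - r_2), D(n) = (r_1 + n - r_1)(r_1 + n - r_2) = n(n + 1/2).
Evaluating step by step (a_0 = 1):
  n = 1: D(1) = 1(1 + 1/2) = 3/2; numerator = -3(1) = -3; a_1 = (-3)/(3/2) = -2
  n = 2: D(2) = 2(2 + 1/2) = 5; numerator = -3(-2) = 6; a_2 = (6)/(5) = 6/5
  n = 3: D(3) = 3(3 + 1/2) = 21/2; numerator = -3(6/5) = -18/5; a_3 = (-18/5)/(21/2) = -12/35
  n = 4: D(4) = 4(4 + 1/2) = 18; numerator = -3(-12/35) = 36/35; a_4 = (36/35)/(18) = 2/35

r = 2; a_0 = 1; a_1 = -2; a_2 = 6/5; a_3 = -12/35; a_4 = 2/35


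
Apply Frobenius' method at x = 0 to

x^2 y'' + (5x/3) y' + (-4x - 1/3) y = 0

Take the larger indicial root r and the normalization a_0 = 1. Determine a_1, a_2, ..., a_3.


Write in Frobenius form y'' + (p(x)/x) y' + (q(x)/x^2) y = 0:
  p(x) = 5/3,  q(x) = -4x - 1/3.
Indicial equation: r(r-1) + (5/3) r + (-1/3) = 0 -> roots r_1 = 1/3, r_2 = -1.
Take r = r_1 = 1/3. Let y(x) = x^r sum_{n>=0} a_n x^n with a_0 = 1.
Substitute y = x^r sum a_n x^n and match x^{r+n}. The recurrence is
  D(n) a_n - 4 a_{n-1} = 0,  where D(n) = (r+n)(r+n-1) + (5/3)(r+n) + (-1/3).
  a_n = 4 / D(n) * a_{n-1}.
Since the indicial polynomial factors as (r - r_1)(r - r_2), D(n) = (r_1 + n - r_1)(r_1 + n - r_2) = n(n + 4/3).
Evaluating step by step (a_0 = 1):
  n = 1: D(1) = 1(1 + 4/3) = 7/3; numerator = 4(1) = 4; a_1 = (4)/(7/3) = 12/7
  n = 2: D(2) = 2(2 + 4/3) = 20/3; numerator = 4(12/7) = 48/7; a_2 = (48/7)/(20/3) = 36/35
  n = 3: D(3) = 3(3 + 4/3) = 13; numerator = 4(36/35) = 144/35; a_3 = (144/35)/(13) = 144/455

r = 1/3; a_0 = 1; a_1 = 12/7; a_2 = 36/35; a_3 = 144/455


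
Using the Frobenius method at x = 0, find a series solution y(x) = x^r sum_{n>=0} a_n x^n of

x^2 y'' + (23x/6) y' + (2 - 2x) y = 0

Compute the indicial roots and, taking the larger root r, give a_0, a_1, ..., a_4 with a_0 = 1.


Write in Frobenius form y'' + (p(x)/x) y' + (q(x)/x^2) y = 0:
  p(x) = 23/6,  q(x) = 2 - 2x.
Indicial equation: r(r-1) + (23/6) r + (2) = 0 -> roots r_1 = -4/3, r_2 = -3/2.
Take r = r_1 = -4/3. Let y(x) = x^r sum_{n>=0} a_n x^n with a_0 = 1.
Substitute y = x^r sum a_n x^n and match x^{r+n}. The recurrence is
  D(n) a_n - 2 a_{n-1} = 0,  where D(n) = (r+n)(r+n-1) + (23/6)(r+n) + (2).
  a_n = 2 / D(n) * a_{n-1}.
Since the indicial polynomial factors as (r - r_1)(r - r_2), D(n) = (r_1 + n - r_1)(r_1 + n - r_2) = n(n + 1/6).
Evaluating step by step (a_0 = 1):
  n = 1: D(1) = 1(1 + 1/6) = 7/6; numerator = 2(1) = 2; a_1 = (2)/(7/6) = 12/7
  n = 2: D(2) = 2(2 + 1/6) = 13/3; numerator = 2(12/7) = 24/7; a_2 = (24/7)/(13/3) = 72/91
  n = 3: D(3) = 3(3 + 1/6) = 19/2; numerator = 2(72/91) = 144/91; a_3 = (144/91)/(19/2) = 288/1729
  n = 4: D(4) = 4(4 + 1/6) = 50/3; numerator = 2(288/1729) = 576/1729; a_4 = (576/1729)/(50/3) = 864/43225

r = -4/3; a_0 = 1; a_1 = 12/7; a_2 = 72/91; a_3 = 288/1729; a_4 = 864/43225


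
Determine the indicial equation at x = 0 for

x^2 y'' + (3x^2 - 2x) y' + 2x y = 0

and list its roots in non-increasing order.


Divide by x^2 to reach normal form y'' + P_1(x) y' + P_2(x) y = 0 with P_1(x) = 3 - 2/x and P_2(x) = 2/x.
x = 0 is a singular point because the y'-coefficient 3 - 2/x has a pole at x = 0 and the y-coefficient 2/x has a pole at x = 0.
It is a regular singular point because x P_1(x) = p(x) = 3x - 2 and x^2 P_2(x) = q(x) = 2x are polynomials, hence analytic at x = 0.
p(0) = -2,  q(0) = 0.
Indicial equation: r(r-1) + p(0) r + q(0) = 0, i.e. r^2 + (p(0) - 1) r + q(0) = 0, i.e. r^2 - 3 r = 0.
Discriminant: (-3)^2 - 4(0) = 9, so r = (3 ± 3)/2.
Solving: r_1 = 3, r_2 = 0.

indicial: r^2 - 3 r = 0; roots r_1 = 3, r_2 = 0


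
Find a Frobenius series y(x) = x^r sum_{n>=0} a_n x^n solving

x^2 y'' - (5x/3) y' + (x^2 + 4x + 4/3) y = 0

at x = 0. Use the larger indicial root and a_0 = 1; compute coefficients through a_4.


Write in Frobenius form y'' + (p(x)/x) y' + (q(x)/x^2) y = 0:
  p(x) = -5/3,  q(x) = x^2 + 4x + 4/3.
Indicial equation: r(r-1) + (-5/3) r + (4/3) = 0 -> roots r_1 = 2, r_2 = 2/3.
Take r = r_1 = 2. Let y(x) = x^r sum_{n>=0} a_n x^n with a_0 = 1.
Substitute y = x^r sum a_n x^n and match x^{r+n}. The recurrence is
  D(n) a_n + 4 a_{n-1} + 1 a_{n-2} = 0,  where D(n) = (r+n)(r+n-1) + (-5/3)(r+n) + (4/3).
  a_n = [-4 a_{n-1} - 1 a_{n-2}] / D(n).
Since the indicial polynomial factors as (r - r_1)(r - r_2), D(n) = (r_1 + n - r_1)(r_1 + n - r_2) = n(n + 4/3).
Evaluating step by step (a_0 = 1):
  n = 1: D(1) = 1(1 + 4/3) = 7/3; numerator = -4(1) = -4; a_1 = (-4)/(7/3) = -12/7
  n = 2: D(2) = 2(2 + 4/3) = 20/3; numerator = -4(-12/7) - 1(1) = 41/7; a_2 = (41/7)/(20/3) = 123/140
  n = 3: D(3) = 3(3 + 4/3) = 13; numerator = -4(123/140) - 1(-12/7) = -9/5; a_3 = (-9/5)/(13) = -9/65
  n = 4: D(4) = 4(4 + 4/3) = 64/3; numerator = -4(-9/65) - 1(123/140) = -591/1820; a_4 = (-591/1820)/(64/3) = -1773/116480

r = 2; a_0 = 1; a_1 = -12/7; a_2 = 123/140; a_3 = -9/65; a_4 = -1773/116480


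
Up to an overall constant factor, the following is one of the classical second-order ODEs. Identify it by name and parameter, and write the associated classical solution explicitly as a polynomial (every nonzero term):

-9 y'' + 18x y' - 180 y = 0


All three coefficients share the factor -9; dividing through by -9 gives  y'' - 2x y' + 20 y = 0.
This matches the Hermite equation y'' - 2x y' + 2n y = 0 with 2n = 20, so n = 10; the polynomial solution is H_10(x).
With y = sum_k a_k x^k, matching x^k gives (k+2)(k+1) a_{k+2} = 2(k - n) a_k = 2(k - 10) a_k. The right side vanishes at k = 10, so the series with the parity of 10 terminates at degree 10.
Standard normalization: leading coefficient of H_n is 2^n, so a_10 = 2^10 = 1024. Work downward with a_k = (k+1)(k+2) a_{k+2} / (2(k - n)):
  a_8 = (9)(10)(1024) / (2(8 - 10)) = 92160/(-4) = -23040
  a_6 = (7)(8)(-23040) / (2(6 - 10)) = -1290240/(-8) = 161280
  a_4 = (5)(6)(161280) / (2(4 - 10)) = 4838400/(-12) = -403200
  a_2 = (3)(4)(-403200) / (2(2 - 10)) = -4838400/(-16) = 302400
  a_0 = (1)(2)(302400) / (2(0 - 10)) = 604800/(-20) = -30240
Hence H_10(x) = 1024 x^10 - 23040 x^8 + 161280 x^6 - 403200 x^4 + 302400 x^2 - 30240.

H_10(x); series = 1024 x^10 - 23040 x^8 + 161280 x^6 - 403200 x^4 + 302400 x^2 - 30240


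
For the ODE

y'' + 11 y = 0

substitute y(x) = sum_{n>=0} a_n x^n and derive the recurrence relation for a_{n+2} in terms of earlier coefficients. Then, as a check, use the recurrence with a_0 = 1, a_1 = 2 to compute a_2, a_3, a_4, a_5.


Substitute y = sum_n a_n x^n into y'' + (const) y = 0.
y''(x) = sum_{n>=0} (n+2)(n+1) a_{n+2} x^n.
The ODE becomes sum_n [(n+2)(n+1) a_{n+2} + 11 a_n] x^n = 0.
Setting each coefficient to zero gives the recurrence:
  (n+2)(n+1) a_{n+2} + 11 a_n = 0,
  a_{n+2} = -11 / ((n+1)(n+2)) a_n.

Check with a_0 = 1, a_1 = 2 (apply the recurrence for n = 0, 1, 2, 3): a_0 = 1, a_1 = 2, a_2 = -11/2, a_3 = -11/3, a_4 = 121/24, a_5 = 121/60.

a_{n+2} = -11/((n+1)(n+2)) * a_n; check: a_0 = 1, a_1 = 2, a_2 = -11/2, a_3 = -11/3, a_4 = 121/24, a_5 = 121/60


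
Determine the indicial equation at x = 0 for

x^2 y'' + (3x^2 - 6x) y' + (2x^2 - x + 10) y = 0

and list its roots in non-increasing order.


Divide by x^2 to reach normal form y'' + P_1(x) y' + P_2(x) y = 0 with P_1(x) = 3 - 6/x and P_2(x) = 2 - 1/x + 10/x^2.
x = 0 is a singular point because the y'-coefficient 3 - 6/x has a pole at x = 0 and the y-coefficient 2 - 1/x + 10/x^2 has a pole at x = 0.
It is a regular singular point because x P_1(x) = p(x) = 3x - 6 and x^2 P_2(x) = q(x) = 2x^2 - x + 10 are polynomials, hence analytic at x = 0.
p(0) = -6,  q(0) = 10.
Indicial equation: r(r-1) + p(0) r + q(0) = 0, i.e. r^2 + (p(0) - 1) r + q(0) = 0, i.e. r^2 - 7 r + 10 = 0.
Discriminant: (-7)^2 - 4(10) = 9, so r = (7 ± 3)/2.
Solving: r_1 = 5, r_2 = 2.

indicial: r^2 - 7 r + 10 = 0; roots r_1 = 5, r_2 = 2


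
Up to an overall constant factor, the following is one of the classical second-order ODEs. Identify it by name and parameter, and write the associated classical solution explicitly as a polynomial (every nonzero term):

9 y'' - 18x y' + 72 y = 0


All three coefficients share the factor 9; dividing through by 9 gives  y'' - 2x y' + 8 y = 0.
This matches the Hermite equation y'' - 2x y' + 2n y = 0 with 2n = 8, so n = 4; the polynomial solution is H_4(x).
With y = sum_k a_k x^k, matching x^k gives (k+2)(k+1) a_{k+2} = 2(k - n) a_k = 2(k - 4) a_k. The right side vanishes at k = 4, so the series with the parity of 4 terminates at degree 4.
Standard normalization: leading coefficient of H_n is 2^n, so a_4 = 2^4 = 16. Work downward with a_k = (k+1)(k+2) a_{k+2} / (2(k - n)):
  a_2 = (3)(4)(16) / (2(2 - 4)) = 192/(-4) = -48
  a_0 = (1)(2)(-48) / (2(0 - 4)) = -96/(-8) = 12
Hence H_4(x) = 16 x^4 - 48 x^2 + 12.

H_4(x); series = 16 x^4 - 48 x^2 + 12


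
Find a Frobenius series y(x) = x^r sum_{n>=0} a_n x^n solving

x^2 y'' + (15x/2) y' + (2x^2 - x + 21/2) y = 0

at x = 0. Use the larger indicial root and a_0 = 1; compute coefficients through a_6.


Write in Frobenius form y'' + (p(x)/x) y' + (q(x)/x^2) y = 0:
  p(x) = 15/2,  q(x) = 2x^2 - x + 21/2.
Indicial equation: r(r-1) + (15/2) r + (21/2) = 0 -> roots r_1 = -3, r_2 = -7/2.
Take r = r_1 = -3. Let y(x) = x^r sum_{n>=0} a_n x^n with a_0 = 1.
Substitute y = x^r sum a_n x^n and match x^{r+n}. The recurrence is
  D(n) a_n - 1 a_{n-1} + 2 a_{n-2} = 0,  where D(n) = (r+n)(r+n-1) + (15/2)(r+n) + (21/2).
  a_n = [1 a_{n-1} - 2 a_{n-2}] / D(n).
Since the indicial polynomial factors as (r - r_1)(r - r_2), D(n) = (r_1 + n - r_1)(r_1 + n - r_2) = n(n + 1/2).
Evaluating step by step (a_0 = 1):
  n = 1: D(1) = 1(1 + 1/2) = 3/2; numerator = 1(1) = 1; a_1 = (1)/(3/2) = 2/3
  n = 2: D(2) = 2(2 + 1/2) = 5; numerator = 1(2/3) - 2(1) = -4/3; a_2 = (-4/3)/(5) = -4/15
  n = 3: D(3) = 3(3 + 1/2) = 21/2; numerator = 1(-4/15) - 2(2/3) = -8/5; a_3 = (-8/5)/(21/2) = -16/105
  n = 4: D(4) = 4(4 + 1/2) = 18; numerator = 1(-16/105) - 2(-4/15) = 8/21; a_4 = (8/21)/(18) = 4/189
  n = 5: D(5) = 5(5 + 1/2) = 55/2; numerator = 1(4/189) - 2(-16/105) = 44/135; a_5 = (44/135)/(55/2) = 8/675
  n = 6: D(6) = 6(6 + 1/2) = 39; numerator = 1(8/675) - 2(4/189) = -16/525; a_6 = (-16/525)/(39) = -16/20475

r = -3; a_0 = 1; a_1 = 2/3; a_2 = -4/15; a_3 = -16/105; a_4 = 4/189; a_5 = 8/675; a_6 = -16/20475


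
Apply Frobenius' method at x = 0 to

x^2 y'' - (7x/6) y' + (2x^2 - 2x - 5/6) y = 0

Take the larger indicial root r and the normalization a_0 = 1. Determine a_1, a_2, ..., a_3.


Write in Frobenius form y'' + (p(x)/x) y' + (q(x)/x^2) y = 0:
  p(x) = -7/6,  q(x) = 2x^2 - 2x - 5/6.
Indicial equation: r(r-1) + (-7/6) r + (-5/6) = 0 -> roots r_1 = 5/2, r_2 = -1/3.
Take r = r_1 = 5/2. Let y(x) = x^r sum_{n>=0} a_n x^n with a_0 = 1.
Substitute y = x^r sum a_n x^n and match x^{r+n}. The recurrence is
  D(n) a_n - 2 a_{n-1} + 2 a_{n-2} = 0,  where D(n) = (r+n)(r+n-1) + (-7/6)(r+n) + (-5/6).
  a_n = [2 a_{n-1} - 2 a_{n-2}] / D(n).
Since the indicial polynomial factors as (r - r_1)(r - r_2), D(n) = (r_1 + n - r_1)(r_1 + n - r_2) = n(n + 17/6).
Evaluating step by step (a_0 = 1):
  n = 1: D(1) = 1(1 + 17/6) = 23/6; numerator = 2(1) = 2; a_1 = (2)/(23/6) = 12/23
  n = 2: D(2) = 2(2 + 17/6) = 29/3; numerator = 2(12/23) - 2(1) = -22/23; a_2 = (-22/23)/(29/3) = -66/667
  n = 3: D(3) = 3(3 + 17/6) = 35/2; numerator = 2(-66/667) - 2(12/23) = -36/29; a_3 = (-36/29)/(35/2) = -72/1015

r = 5/2; a_0 = 1; a_1 = 12/23; a_2 = -66/667; a_3 = -72/1015


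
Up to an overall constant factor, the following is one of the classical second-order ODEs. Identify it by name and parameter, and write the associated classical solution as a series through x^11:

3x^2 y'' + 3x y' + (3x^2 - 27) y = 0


All three coefficients share the factor 3; dividing through by 3 gives  x^2 y'' + x y' + (x^2 - 9) y = 0.
This matches the Bessel equation x^2 y'' + x y' + (x^2 - nu^2) y = 0 with nu^2 = 9, so nu = 3; the solution bounded at x = 0 is J_3(x).
Frobenius at x = 0: indicial roots ±nu; for r = nu the recurrence k(k + 2nu) c_k = -c_{k-2} gives the standard series J_nu(x) = sum_{k>=0} (-1)^k / (k! (k+nu)!) (x/2)^(2k+nu). Evaluate the first 5 terms:
  k = 0: (-1)^0 / (0! * 3! * 2^3) x^3 = 1/(1*6*8) x^3 = (1/48) x^3
  k = 1: (-1)^1 / (1! * 4! * 2^5) x^5 = -1/(1*24*32) x^5 = (-1/768) x^5
  k = 2: (-1)^2 / (2! * 5! * 2^7) x^7 = 1/(2*120*128) x^7 = (1/30720) x^7
  k = 3: (-1)^3 / (3! * 6! * 2^9) x^9 = -1/(6*720*512) x^9 = (-1/2211840) x^9
  k = 4: (-1)^4 / (4! * 7! * 2^11) x^11 = 1/(24*5040*2048) x^11 = (1/247726080) x^11
Hence J_3(x) = x^11/247726080 - x^9/2211840 + x^7/30720 - x^5/768 + x^3/48 + ....

J_3(x); series = x^11/247726080 - x^9/2211840 + x^7/30720 - x^5/768 + x^3/48


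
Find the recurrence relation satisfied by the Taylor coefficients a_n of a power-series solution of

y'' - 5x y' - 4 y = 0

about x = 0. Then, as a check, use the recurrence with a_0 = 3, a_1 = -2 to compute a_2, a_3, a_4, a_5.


Substitute y = sum_n a_n x^n.
y''(x) has coefficient (n+2)(n+1) a_{n+2} at x^n;
-5 x y'(x) has coefficient -5 n a_n at x^n (shift);
-4 y(x) has coefficient -4 a_n at x^n.
Matching x^n: (n+2)(n+1) a_{n+2} + (-5n - 4) a_n = 0.
Thus a_{n+2} = (5n + 4) / ((n+1)(n+2)) * a_n.

Check with a_0 = 3, a_1 = -2 (apply the recurrence for n = 0, 1, 2, 3): a_0 = 3, a_1 = -2, a_2 = 6, a_3 = -3, a_4 = 7, a_5 = -57/20.

a_(n+2) = (5n + 4) / ((n+1)(n+2)) * a_n; check: a_0 = 3, a_1 = -2, a_2 = 6, a_3 = -3, a_4 = 7, a_5 = -57/20


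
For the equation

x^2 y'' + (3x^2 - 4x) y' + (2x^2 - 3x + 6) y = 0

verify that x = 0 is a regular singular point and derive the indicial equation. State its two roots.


Divide by x^2 to reach normal form y'' + P_1(x) y' + P_2(x) y = 0 with P_1(x) = 3 - 4/x and P_2(x) = 2 - 3/x + 6/x^2.
x = 0 is a singular point because the y'-coefficient 3 - 4/x has a pole at x = 0 and the y-coefficient 2 - 3/x + 6/x^2 has a pole at x = 0.
It is a regular singular point because x P_1(x) = p(x) = 3x - 4 and x^2 P_2(x) = q(x) = 2x^2 - 3x + 6 are polynomials, hence analytic at x = 0.
p(0) = -4,  q(0) = 6.
Indicial equation: r(r-1) + p(0) r + q(0) = 0, i.e. r^2 + (p(0) - 1) r + q(0) = 0, i.e. r^2 - 5 r + 6 = 0.
Discriminant: (-5)^2 - 4(6) = 1, so r = (5 ± 1)/2.
Solving: r_1 = 3, r_2 = 2.

indicial: r^2 - 5 r + 6 = 0; roots r_1 = 3, r_2 = 2


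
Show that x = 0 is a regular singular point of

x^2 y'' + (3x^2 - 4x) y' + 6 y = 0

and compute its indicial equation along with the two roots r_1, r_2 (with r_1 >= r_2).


Divide by x^2 to reach normal form y'' + P_1(x) y' + P_2(x) y = 0 with P_1(x) = 3 - 4/x and P_2(x) = 6/x^2.
x = 0 is a singular point because the y'-coefficient 3 - 4/x has a pole at x = 0 and the y-coefficient 6/x^2 has a pole at x = 0.
It is a regular singular point because x P_1(x) = p(x) = 3x - 4 and x^2 P_2(x) = q(x) = 6 are polynomials, hence analytic at x = 0.
p(0) = -4,  q(0) = 6.
Indicial equation: r(r-1) + p(0) r + q(0) = 0, i.e. r^2 + (p(0) - 1) r + q(0) = 0, i.e. r^2 - 5 r + 6 = 0.
Discriminant: (-5)^2 - 4(6) = 1, so r = (5 ± 1)/2.
Solving: r_1 = 3, r_2 = 2.

indicial: r^2 - 5 r + 6 = 0; roots r_1 = 3, r_2 = 2


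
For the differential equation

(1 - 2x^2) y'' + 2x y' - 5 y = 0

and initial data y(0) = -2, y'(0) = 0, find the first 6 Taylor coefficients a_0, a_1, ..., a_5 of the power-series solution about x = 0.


Ansatz: y(x) = sum_{n>=0} a_n x^n, so y'(x) = sum_{n>=1} n a_n x^(n-1) and y''(x) = sum_{n>=2} n(n-1) a_n x^(n-2).
Substitute into P(x) y'' + Q(x) y' + R(x) y = 0 with P(x) = 1 - 2x^2, Q(x) = 2x, R(x) = -5, and match powers of x.
Initial conditions: a_0 = -2, a_1 = 0.
Setting the coefficient of each power of x to zero and solving order by order (substituting the coefficients already found):
  x^0: 2 a_2 - 5 a_0 = 0  ->  2 a_2 = 5 a_0 = -10  ->  a_2 = -5
  x^1: 6 a_3 - 3 a_1 = 0  ->  6 a_3 = 3 a_1 = 0  ->  a_3 = 0
  x^2: 12 a_4 - 5 a_2 = 0  ->  12 a_4 = 5 a_2 = -25  ->  a_4 = -25/12
  x^3: 20 a_5 - 11 a_3 = 0  ->  20 a_5 = 11 a_3 = 0  ->  a_5 = 0
Truncated series: y(x) = -2 - 5 x^2 - (25/12) x^4 + O(x^6).

a_0 = -2; a_1 = 0; a_2 = -5; a_3 = 0; a_4 = -25/12; a_5 = 0


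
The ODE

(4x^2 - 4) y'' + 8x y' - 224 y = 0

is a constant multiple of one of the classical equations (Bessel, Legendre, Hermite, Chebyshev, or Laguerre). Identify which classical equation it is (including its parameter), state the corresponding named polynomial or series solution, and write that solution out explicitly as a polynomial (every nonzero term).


All three coefficients share the factor -4; dividing through by -4 gives  (1 - x^2) y'' - 2x y' + 56 y = 0.
This matches the Legendre equation (1 - x^2) y'' - 2x y' + n(n+1) y = 0 (note the -2x y' term) with n(n+1) = 56, so n = 7; the polynomial solution is P_7(x).
With y = sum_k a_k x^k, matching x^k gives (k+2)(k+1) a_{k+2} = [k(k+1) - n(n+1)] a_k = (k - 7)(k + 8) a_k. The right side vanishes at k = 7, so the series with the parity of 7 terminates at degree 7.
Standard normalization (P_n(1) = 1): leading coefficient (2n)!/(2^n (n!)^2) = 87178291200/(128*25401600) = 429/16, so a_7 = 429/16. Work downward with a_k = (k+1)(k+2) a_{k+2} / ((k - 7)(k + 8)):
  a_5 = (6)(7)(429/16) / ((5 - 7)(5 + 8)) = (9009/8)/(-26) = -693/16
  a_3 = (4)(5)(-693/16) / ((3 - 7)(3 + 8)) = (-3465/4)/(-44) = 315/16
  a_1 = (2)(3)(315/16) / ((1 - 7)(1 + 8)) = (945/8)/(-54) = -35/16
Hence P_7(x) = 429 x^7/16 - 693 x^5/16 + 315 x^3/16 - 35 x/16.

P_7(x); series = 429 x^7/16 - 693 x^5/16 + 315 x^3/16 - 35 x/16


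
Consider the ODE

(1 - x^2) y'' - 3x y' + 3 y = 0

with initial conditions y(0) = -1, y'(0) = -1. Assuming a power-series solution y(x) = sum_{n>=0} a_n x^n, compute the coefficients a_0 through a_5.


Ansatz: y(x) = sum_{n>=0} a_n x^n, so y'(x) = sum_{n>=1} n a_n x^(n-1) and y''(x) = sum_{n>=2} n(n-1) a_n x^(n-2).
Substitute into P(x) y'' + Q(x) y' + R(x) y = 0 with P(x) = 1 - x^2, Q(x) = -3x, R(x) = 3, and match powers of x.
Initial conditions: a_0 = -1, a_1 = -1.
Setting the coefficient of each power of x to zero and solving order by order (substituting the coefficients already found):
  x^0: 2 a_2 + 3 a_0 = 0  ->  2 a_2 = -3 a_0 = 3  ->  a_2 = 3/2
  x^1: 6 a_3 = 0  ->  a_3 = 0
  x^2: 12 a_4 - 5 a_2 = 0  ->  12 a_4 = 5 a_2 = 15/2  ->  a_4 = 5/8
  x^3: 20 a_5 - 12 a_3 = 0  ->  20 a_5 = 12 a_3 = 0  ->  a_5 = 0
Truncated series: y(x) = -1 - x + (3/2) x^2 + (5/8) x^4 + O(x^6).

a_0 = -1; a_1 = -1; a_2 = 3/2; a_3 = 0; a_4 = 5/8; a_5 = 0


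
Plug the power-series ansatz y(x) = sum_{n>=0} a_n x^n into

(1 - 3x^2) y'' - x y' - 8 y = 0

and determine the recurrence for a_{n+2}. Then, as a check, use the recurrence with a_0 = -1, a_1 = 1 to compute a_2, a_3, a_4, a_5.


Substitute y = sum_n a_n x^n.
(1 - 3 x^2) y'' contributes (n+2)(n+1) a_{n+2} - 3 n(n-1) a_n at x^n.
-x y'(x) contributes -n a_n at x^n.
-8 y(x) contributes -8 a_n at x^n.
Matching x^n: (n+2)(n+1) a_{n+2} + (-3 n(n-1) - n - 8) a_n = 0.
Thus a_{n+2} = (3 n(n-1) + n + 8) / ((n+1)(n+2)) * a_n.

Check with a_0 = -1, a_1 = 1 (apply the recurrence for n = 0, 1, 2, 3): a_0 = -1, a_1 = 1, a_2 = -4, a_3 = 3/2, a_4 = -16/3, a_5 = 87/40.

a_(n+2) = (3 n(n-1) + n + 8) / ((n+1)(n+2)) * a_n; check: a_0 = -1, a_1 = 1, a_2 = -4, a_3 = 3/2, a_4 = -16/3, a_5 = 87/40


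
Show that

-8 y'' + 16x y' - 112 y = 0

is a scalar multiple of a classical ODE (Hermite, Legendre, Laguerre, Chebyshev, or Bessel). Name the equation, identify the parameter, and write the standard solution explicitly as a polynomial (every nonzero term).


All three coefficients share the factor -8; dividing through by -8 gives  y'' - 2x y' + 14 y = 0.
This matches the Hermite equation y'' - 2x y' + 2n y = 0 with 2n = 14, so n = 7; the polynomial solution is H_7(x).
With y = sum_k a_k x^k, matching x^k gives (k+2)(k+1) a_{k+2} = 2(k - n) a_k = 2(k - 7) a_k. The right side vanishes at k = 7, so the series with the parity of 7 terminates at degree 7.
Standard normalization: leading coefficient of H_n is 2^n, so a_7 = 2^7 = 128. Work downward with a_k = (k+1)(k+2) a_{k+2} / (2(k - n)):
  a_5 = (6)(7)(128) / (2(5 - 7)) = 5376/(-4) = -1344
  a_3 = (4)(5)(-1344) / (2(3 - 7)) = -26880/(-8) = 3360
  a_1 = (2)(3)(3360) / (2(1 - 7)) = 20160/(-12) = -1680
Hence H_7(x) = 128 x^7 - 1344 x^5 + 3360 x^3 - 1680 x.

H_7(x); series = 128 x^7 - 1344 x^5 + 3360 x^3 - 1680 x


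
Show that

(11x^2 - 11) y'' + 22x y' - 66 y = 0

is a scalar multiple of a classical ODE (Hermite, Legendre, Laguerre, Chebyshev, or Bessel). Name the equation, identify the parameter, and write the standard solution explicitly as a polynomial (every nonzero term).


All three coefficients share the factor -11; dividing through by -11 gives  (1 - x^2) y'' - 2x y' + 6 y = 0.
This matches the Legendre equation (1 - x^2) y'' - 2x y' + n(n+1) y = 0 (note the -2x y' term) with n(n+1) = 6, so n = 2; the polynomial solution is P_2(x).
With y = sum_k a_k x^k, matching x^k gives (k+2)(k+1) a_{k+2} = [k(k+1) - n(n+1)] a_k = (k - 2)(k + 3) a_k. The right side vanishes at k = 2, so the series with the parity of 2 terminates at degree 2.
Standard normalization (P_n(1) = 1): leading coefficient (2n)!/(2^n (n!)^2) = 24/(4*4) = 3/2, so a_2 = 3/2. Work downward with a_k = (k+1)(k+2) a_{k+2} / ((k - 2)(k + 3)):
  a_0 = (1)(2)(3/2) / ((0 - 2)(0 + 3)) = 3/(-6) = -1/2
Hence P_2(x) = 3 x^2/2 - 1/2.

P_2(x); series = 3 x^2/2 - 1/2


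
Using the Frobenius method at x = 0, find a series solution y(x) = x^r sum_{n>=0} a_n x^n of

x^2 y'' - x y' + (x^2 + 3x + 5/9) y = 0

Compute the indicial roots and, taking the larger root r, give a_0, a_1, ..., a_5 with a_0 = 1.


Write in Frobenius form y'' + (p(x)/x) y' + (q(x)/x^2) y = 0:
  p(x) = -1,  q(x) = x^2 + 3x + 5/9.
Indicial equation: r(r-1) + (-1) r + (5/9) = 0 -> roots r_1 = 5/3, r_2 = 1/3.
Take r = r_1 = 5/3. Let y(x) = x^r sum_{n>=0} a_n x^n with a_0 = 1.
Substitute y = x^r sum a_n x^n and match x^{r+n}. The recurrence is
  D(n) a_n + 3 a_{n-1} + 1 a_{n-2} = 0,  where D(n) = (r+n)(r+n-1) + (-1)(r+n) + (5/9).
  a_n = [-3 a_{n-1} - 1 a_{n-2}] / D(n).
Since the indicial polynomial factors as (r - r_1)(r - r_2), D(n) = (r_1 + n - r_1)(r_1 + n - r_2) = n(n + 4/3).
Evaluating step by step (a_0 = 1):
  n = 1: D(1) = 1(1 + 4/3) = 7/3; numerator = -3(1) = -3; a_1 = (-3)/(7/3) = -9/7
  n = 2: D(2) = 2(2 + 4/3) = 20/3; numerator = -3(-9/7) - 1(1) = 20/7; a_2 = (20/7)/(20/3) = 3/7
  n = 3: D(3) = 3(3 + 4/3) = 13; numerator = -3(3/7) - 1(-9/7) = 0; a_3 = (0)/(13) = 0
  n = 4: D(4) = 4(4 + 4/3) = 64/3; numerator = -3(0) - 1(3/7) = -3/7; a_4 = (-3/7)/(64/3) = -9/448
  n = 5: D(5) = 5(5 + 4/3) = 95/3; numerator = -3(-9/448) - 1(0) = 27/448; a_5 = (27/448)/(95/3) = 81/42560

r = 5/3; a_0 = 1; a_1 = -9/7; a_2 = 3/7; a_3 = 0; a_4 = -9/448; a_5 = 81/42560


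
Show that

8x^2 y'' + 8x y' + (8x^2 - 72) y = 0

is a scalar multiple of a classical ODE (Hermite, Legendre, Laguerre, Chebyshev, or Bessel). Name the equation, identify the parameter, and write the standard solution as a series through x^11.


All three coefficients share the factor 8; dividing through by 8 gives  x^2 y'' + x y' + (x^2 - 9) y = 0.
This matches the Bessel equation x^2 y'' + x y' + (x^2 - nu^2) y = 0 with nu^2 = 9, so nu = 3; the solution bounded at x = 0 is J_3(x).
Frobenius at x = 0: indicial roots ±nu; for r = nu the recurrence k(k + 2nu) c_k = -c_{k-2} gives the standard series J_nu(x) = sum_{k>=0} (-1)^k / (k! (k+nu)!) (x/2)^(2k+nu). Evaluate the first 5 terms:
  k = 0: (-1)^0 / (0! * 3! * 2^3) x^3 = 1/(1*6*8) x^3 = (1/48) x^3
  k = 1: (-1)^1 / (1! * 4! * 2^5) x^5 = -1/(1*24*32) x^5 = (-1/768) x^5
  k = 2: (-1)^2 / (2! * 5! * 2^7) x^7 = 1/(2*120*128) x^7 = (1/30720) x^7
  k = 3: (-1)^3 / (3! * 6! * 2^9) x^9 = -1/(6*720*512) x^9 = (-1/2211840) x^9
  k = 4: (-1)^4 / (4! * 7! * 2^11) x^11 = 1/(24*5040*2048) x^11 = (1/247726080) x^11
Hence J_3(x) = x^11/247726080 - x^9/2211840 + x^7/30720 - x^5/768 + x^3/48 + ....

J_3(x); series = x^11/247726080 - x^9/2211840 + x^7/30720 - x^5/768 + x^3/48


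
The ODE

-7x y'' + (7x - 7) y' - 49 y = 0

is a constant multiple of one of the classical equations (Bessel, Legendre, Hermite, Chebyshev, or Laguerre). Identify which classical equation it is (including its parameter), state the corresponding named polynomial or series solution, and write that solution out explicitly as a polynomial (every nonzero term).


All three coefficients share the factor -7; dividing through by -7 gives  x y'' + (1 - x) y' + 7 y = 0.
This matches the Laguerre equation x y'' + (1 - x) y' + n y = 0 with n = 7; the polynomial solution is L_7(x).
With y = sum_k a_k x^k, matching x^k gives (k+1)k a_{k+1} + (k+1) a_{k+1} - k a_k + n a_k = 0, i.e. (k+1)^2 a_{k+1} = (k - n) a_k = (k - 7) a_k. The right side vanishes at k = 7, so the series terminates at degree 7.
Standard normalization L_n(0) = 1 gives a_0 = 1. Work upward with a_{k+1} = (k - 7) a_k / (k+1)^2:
  a_1 = (0 - 7)(1) / 1^2 = -7/1 = -7
  a_2 = (1 - 7)(-7) / 2^2 = 42/4 = 21/2
  a_3 = (2 - 7)(21/2) / 3^2 = (-105/2)/9 = -35/6
  a_4 = (3 - 7)(-35/6) / 4^2 = (70/3)/16 = 35/24
  a_5 = (4 - 7)(35/24) / 5^2 = (-35/8)/25 = -7/40
  a_6 = (5 - 7)(-7/40) / 6^2 = (7/20)/36 = 7/720
  a_7 = (6 - 7)(7/720) / 7^2 = (-7/720)/49 = -1/5040
Hence L_7(x) = -x^7/5040 + 7 x^6/720 - 7 x^5/40 + 35 x^4/24 - 35 x^3/6 + 21 x^2/2 - 7 x + 1.

L_7(x); series = -x^7/5040 + 7 x^6/720 - 7 x^5/40 + 35 x^4/24 - 35 x^3/6 + 21 x^2/2 - 7 x + 1


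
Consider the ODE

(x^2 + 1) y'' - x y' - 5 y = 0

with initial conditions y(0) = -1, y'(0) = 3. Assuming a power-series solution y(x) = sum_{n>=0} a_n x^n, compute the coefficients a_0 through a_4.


Ansatz: y(x) = sum_{n>=0} a_n x^n, so y'(x) = sum_{n>=1} n a_n x^(n-1) and y''(x) = sum_{n>=2} n(n-1) a_n x^(n-2).
Substitute into P(x) y'' + Q(x) y' + R(x) y = 0 with P(x) = x^2 + 1, Q(x) = -x, R(x) = -5, and match powers of x.
Initial conditions: a_0 = -1, a_1 = 3.
Setting the coefficient of each power of x to zero and solving order by order (substituting the coefficients already found):
  x^0: 2 a_2 - 5 a_0 = 0  ->  2 a_2 = 5 a_0 = -5  ->  a_2 = -5/2
  x^1: 6 a_3 - 6 a_1 = 0  ->  6 a_3 = 6 a_1 = 18  ->  a_3 = 3
  x^2: 12 a_4 - 5 a_2 = 0  ->  12 a_4 = 5 a_2 = -25/2  ->  a_4 = -25/24
Truncated series: y(x) = -1 + 3 x - (5/2) x^2 + 3 x^3 - (25/24) x^4 + O(x^5).

a_0 = -1; a_1 = 3; a_2 = -5/2; a_3 = 3; a_4 = -25/24


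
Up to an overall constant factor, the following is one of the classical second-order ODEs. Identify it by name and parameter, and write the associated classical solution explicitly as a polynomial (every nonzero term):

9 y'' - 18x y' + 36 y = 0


All three coefficients share the factor 9; dividing through by 9 gives  y'' - 2x y' + 4 y = 0.
This matches the Hermite equation y'' - 2x y' + 2n y = 0 with 2n = 4, so n = 2; the polynomial solution is H_2(x).
With y = sum_k a_k x^k, matching x^k gives (k+2)(k+1) a_{k+2} = 2(k - n) a_k = 2(k - 2) a_k. The right side vanishes at k = 2, so the series with the parity of 2 terminates at degree 2.
Standard normalization: leading coefficient of H_n is 2^n, so a_2 = 2^2 = 4. Work downward with a_k = (k+1)(k+2) a_{k+2} / (2(k - n)):
  a_0 = (1)(2)(4) / (2(0 - 2)) = 8/(-4) = -2
Hence H_2(x) = 4 x^2 - 2.

H_2(x); series = 4 x^2 - 2


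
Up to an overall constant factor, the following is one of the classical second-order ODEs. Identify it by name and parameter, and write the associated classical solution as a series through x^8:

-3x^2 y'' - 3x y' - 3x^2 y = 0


All three coefficients share the factor -3; dividing through by -3 gives  x^2 y'' + x y' + x^2 y = 0.
This matches the Bessel equation x^2 y'' + x y' + (x^2 - nu^2) y = 0 with nu^2 = 0, so nu = 0; the solution bounded at x = 0 is J_0(x).
Frobenius at x = 0: indicial roots ±nu; for r = nu the recurrence k(k + 2nu) c_k = -c_{k-2} gives the standard series J_nu(x) = sum_{k>=0} (-1)^k / (k! (k+nu)!) (x/2)^(2k+nu). Evaluate the first 5 terms:
  k = 0: (-1)^0 / (0! * 0! * 2^0) x^0 = 1/(1*1*1) x^0 = (1) x^0
  k = 1: (-1)^1 / (1! * 1! * 2^2) x^2 = -1/(1*1*4) x^2 = (-1/4) x^2
  k = 2: (-1)^2 / (2! * 2! * 2^4) x^4 = 1/(2*2*16) x^4 = (1/64) x^4
  k = 3: (-1)^3 / (3! * 3! * 2^6) x^6 = -1/(6*6*64) x^6 = (-1/2304) x^6
  k = 4: (-1)^4 / (4! * 4! * 2^8) x^8 = 1/(24*24*256) x^8 = (1/147456) x^8
Hence J_0(x) = x^8/147456 - x^6/2304 + x^4/64 - x^2/4 + 1 + ....

J_0(x); series = x^8/147456 - x^6/2304 + x^4/64 - x^2/4 + 1


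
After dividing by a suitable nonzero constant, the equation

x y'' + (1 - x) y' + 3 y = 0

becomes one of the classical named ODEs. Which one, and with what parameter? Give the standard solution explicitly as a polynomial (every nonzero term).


The equation is already in a standard form:  x y'' + (1 - x) y' + 3 y = 0.
This matches the Laguerre equation x y'' + (1 - x) y' + n y = 0 with n = 3; the polynomial solution is L_3(x).
With y = sum_k a_k x^k, matching x^k gives (k+1)k a_{k+1} + (k+1) a_{k+1} - k a_k + n a_k = 0, i.e. (k+1)^2 a_{k+1} = (k - n) a_k = (k - 3) a_k. The right side vanishes at k = 3, so the series terminates at degree 3.
Standard normalization L_n(0) = 1 gives a_0 = 1. Work upward with a_{k+1} = (k - 3) a_k / (k+1)^2:
  a_1 = (0 - 3)(1) / 1^2 = -3/1 = -3
  a_2 = (1 - 3)(-3) / 2^2 = 6/4 = 3/2
  a_3 = (2 - 3)(3/2) / 3^2 = (-3/2)/9 = -1/6
Hence L_3(x) = -x^3/6 + 3 x^2/2 - 3 x + 1.

L_3(x); series = -x^3/6 + 3 x^2/2 - 3 x + 1


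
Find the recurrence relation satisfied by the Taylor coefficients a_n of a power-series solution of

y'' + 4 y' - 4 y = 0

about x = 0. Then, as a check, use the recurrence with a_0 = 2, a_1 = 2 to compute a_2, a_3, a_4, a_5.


Substitute y = sum_n a_n x^n.
y''(x) has coefficient (n+2)(n+1) a_{n+2} at x^n;
4 y'(x) has coefficient 4 (n+1) a_{n+1} at x^n;
-4 y(x) has coefficient -4 a_n at x^n.
Matching x^n: (n+2)(n+1) a_{n+2} + 4 (n+1) a_{n+1} - 4 a_n = 0.
Thus a_{n+2} = [-4 (n+1) a_{n+1} + 4 a_n] / ((n+1)(n+2)).

Check with a_0 = 2, a_1 = 2 (apply the recurrence for n = 0, 1, 2, 3): a_0 = 2, a_1 = 2, a_2 = 0, a_3 = 4/3, a_4 = -4/3, a_5 = 4/3.

a_(n+2) = [-4 (n+1) a_(n+1) + 4 a_n] / ((n+1)(n+2)); check: a_0 = 2, a_1 = 2, a_2 = 0, a_3 = 4/3, a_4 = -4/3, a_5 = 4/3


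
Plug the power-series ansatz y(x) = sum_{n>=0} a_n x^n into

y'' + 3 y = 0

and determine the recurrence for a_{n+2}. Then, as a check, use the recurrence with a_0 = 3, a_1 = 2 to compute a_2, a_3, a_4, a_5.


Substitute y = sum_n a_n x^n into y'' + (const) y = 0.
y''(x) = sum_{n>=0} (n+2)(n+1) a_{n+2} x^n.
The ODE becomes sum_n [(n+2)(n+1) a_{n+2} + 3 a_n] x^n = 0.
Setting each coefficient to zero gives the recurrence:
  (n+2)(n+1) a_{n+2} + 3 a_n = 0,
  a_{n+2} = -3 / ((n+1)(n+2)) a_n.

Check with a_0 = 3, a_1 = 2 (apply the recurrence for n = 0, 1, 2, 3): a_0 = 3, a_1 = 2, a_2 = -9/2, a_3 = -1, a_4 = 9/8, a_5 = 3/20.

a_{n+2} = -3/((n+1)(n+2)) * a_n; check: a_0 = 3, a_1 = 2, a_2 = -9/2, a_3 = -1, a_4 = 9/8, a_5 = 3/20


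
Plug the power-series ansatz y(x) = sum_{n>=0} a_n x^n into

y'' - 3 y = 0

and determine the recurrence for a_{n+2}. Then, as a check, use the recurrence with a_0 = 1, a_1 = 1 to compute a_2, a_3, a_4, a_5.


Substitute y = sum_n a_n x^n into y'' + (const) y = 0.
y''(x) = sum_{n>=0} (n+2)(n+1) a_{n+2} x^n.
The ODE becomes sum_n [(n+2)(n+1) a_{n+2} - 3 a_n] x^n = 0.
Setting each coefficient to zero gives the recurrence:
  (n+2)(n+1) a_{n+2} - 3 a_n = 0,
  a_{n+2} = 3 / ((n+1)(n+2)) a_n.

Check with a_0 = 1, a_1 = 1 (apply the recurrence for n = 0, 1, 2, 3): a_0 = 1, a_1 = 1, a_2 = 3/2, a_3 = 1/2, a_4 = 3/8, a_5 = 3/40.

a_{n+2} = 3/((n+1)(n+2)) * a_n; check: a_0 = 1, a_1 = 1, a_2 = 3/2, a_3 = 1/2, a_4 = 3/8, a_5 = 3/40


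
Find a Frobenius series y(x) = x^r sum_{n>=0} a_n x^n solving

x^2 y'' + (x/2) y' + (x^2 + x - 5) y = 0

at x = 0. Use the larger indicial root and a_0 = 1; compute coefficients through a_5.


Write in Frobenius form y'' + (p(x)/x) y' + (q(x)/x^2) y = 0:
  p(x) = 1/2,  q(x) = x^2 + x - 5.
Indicial equation: r(r-1) + (1/2) r + (-5) = 0 -> roots r_1 = 5/2, r_2 = -2.
Take r = r_1 = 5/2. Let y(x) = x^r sum_{n>=0} a_n x^n with a_0 = 1.
Substitute y = x^r sum a_n x^n and match x^{r+n}. The recurrence is
  D(n) a_n + 1 a_{n-1} + 1 a_{n-2} = 0,  where D(n) = (r+n)(r+n-1) + (1/2)(r+n) + (-5).
  a_n = [-1 a_{n-1} - 1 a_{n-2}] / D(n).
Since the indicial polynomial factors as (r - r_1)(r - r_2), D(n) = (r_1 + n - r_1)(r_1 + n - r_2) = n(n + 9/2).
Evaluating step by step (a_0 = 1):
  n = 1: D(1) = 1(1 + 9/2) = 11/2; numerator = -1(1) = -1; a_1 = (-1)/(11/2) = -2/11
  n = 2: D(2) = 2(2 + 9/2) = 13; numerator = -1(-2/11) - 1(1) = -9/11; a_2 = (-9/11)/(13) = -9/143
  n = 3: D(3) = 3(3 + 9/2) = 45/2; numerator = -1(-9/143) - 1(-2/11) = 35/143; a_3 = (35/143)/(45/2) = 14/1287
  n = 4: D(4) = 4(4 + 9/2) = 34; numerator = -1(14/1287) - 1(-9/143) = 67/1287; a_4 = (67/1287)/(34) = 67/43758
  n = 5: D(5) = 5(5 + 9/2) = 95/2; numerator = -1(67/43758) - 1(14/1287) = -181/14586; a_5 = (-181/14586)/(95/2) = -181/692835

r = 5/2; a_0 = 1; a_1 = -2/11; a_2 = -9/143; a_3 = 14/1287; a_4 = 67/43758; a_5 = -181/692835


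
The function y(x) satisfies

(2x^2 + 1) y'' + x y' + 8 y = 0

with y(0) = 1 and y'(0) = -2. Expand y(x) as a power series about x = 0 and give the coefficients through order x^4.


Ansatz: y(x) = sum_{n>=0} a_n x^n, so y'(x) = sum_{n>=1} n a_n x^(n-1) and y''(x) = sum_{n>=2} n(n-1) a_n x^(n-2).
Substitute into P(x) y'' + Q(x) y' + R(x) y = 0 with P(x) = 2x^2 + 1, Q(x) = x, R(x) = 8, and match powers of x.
Initial conditions: a_0 = 1, a_1 = -2.
Setting the coefficient of each power of x to zero and solving order by order (substituting the coefficients already found):
  x^0: 2 a_2 + 8 a_0 = 0  ->  2 a_2 = -8 a_0 = -8  ->  a_2 = -4
  x^1: 6 a_3 + 9 a_1 = 0  ->  6 a_3 = -9 a_1 = 18  ->  a_3 = 3
  x^2: 12 a_4 + 14 a_2 = 0  ->  12 a_4 = -14 a_2 = 56  ->  a_4 = 14/3
Truncated series: y(x) = 1 - 2 x - 4 x^2 + 3 x^3 + (14/3) x^4 + O(x^5).

a_0 = 1; a_1 = -2; a_2 = -4; a_3 = 3; a_4 = 14/3


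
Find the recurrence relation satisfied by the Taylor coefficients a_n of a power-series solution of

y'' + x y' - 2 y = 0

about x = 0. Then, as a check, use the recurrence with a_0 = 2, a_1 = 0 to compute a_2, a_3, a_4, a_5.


Substitute y = sum_n a_n x^n.
y''(x) has coefficient (n+2)(n+1) a_{n+2} at x^n;
x y'(x) has coefficient n a_n at x^n (shift);
-2 y(x) has coefficient -2 a_n at x^n.
Matching x^n: (n+2)(n+1) a_{n+2} + (n - 2) a_n = 0.
Thus a_{n+2} = (-n + 2) / ((n+1)(n+2)) * a_n.

Check with a_0 = 2, a_1 = 0 (apply the recurrence for n = 0, 1, 2, 3): a_0 = 2, a_1 = 0, a_2 = 2, a_3 = 0, a_4 = 0, a_5 = 0.

a_(n+2) = (-n + 2) / ((n+1)(n+2)) * a_n; check: a_0 = 2, a_1 = 0, a_2 = 2, a_3 = 0, a_4 = 0, a_5 = 0


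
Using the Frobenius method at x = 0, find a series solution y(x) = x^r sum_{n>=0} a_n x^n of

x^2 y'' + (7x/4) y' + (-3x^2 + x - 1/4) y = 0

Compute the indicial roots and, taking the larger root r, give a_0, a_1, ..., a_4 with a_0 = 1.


Write in Frobenius form y'' + (p(x)/x) y' + (q(x)/x^2) y = 0:
  p(x) = 7/4,  q(x) = -3x^2 + x - 1/4.
Indicial equation: r(r-1) + (7/4) r + (-1/4) = 0 -> roots r_1 = 1/4, r_2 = -1.
Take r = r_1 = 1/4. Let y(x) = x^r sum_{n>=0} a_n x^n with a_0 = 1.
Substitute y = x^r sum a_n x^n and match x^{r+n}. The recurrence is
  D(n) a_n + 1 a_{n-1} - 3 a_{n-2} = 0,  where D(n) = (r+n)(r+n-1) + (7/4)(r+n) + (-1/4).
  a_n = [-1 a_{n-1} + 3 a_{n-2}] / D(n).
Since the indicial polynomial factors as (r - r_1)(r - r_2), D(n) = (r_1 + n - r_1)(r_1 + n - r_2) = n(n + 5/4).
Evaluating step by step (a_0 = 1):
  n = 1: D(1) = 1(1 + 5/4) = 9/4; numerator = -1(1) = -1; a_1 = (-1)/(9/4) = -4/9
  n = 2: D(2) = 2(2 + 5/4) = 13/2; numerator = -1(-4/9) + 3(1) = 31/9; a_2 = (31/9)/(13/2) = 62/117
  n = 3: D(3) = 3(3 + 5/4) = 51/4; numerator = -1(62/117) + 3(-4/9) = -218/117; a_3 = (-218/117)/(51/4) = -872/5967
  n = 4: D(4) = 4(4 + 5/4) = 21; numerator = -1(-872/5967) + 3(62/117) = 10358/5967; a_4 = (10358/5967)/(21) = 10358/125307

r = 1/4; a_0 = 1; a_1 = -4/9; a_2 = 62/117; a_3 = -872/5967; a_4 = 10358/125307


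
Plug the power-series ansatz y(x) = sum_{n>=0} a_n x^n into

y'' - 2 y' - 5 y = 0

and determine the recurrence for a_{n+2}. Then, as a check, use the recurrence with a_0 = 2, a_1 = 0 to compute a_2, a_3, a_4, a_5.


Substitute y = sum_n a_n x^n.
y''(x) has coefficient (n+2)(n+1) a_{n+2} at x^n;
-2 y'(x) has coefficient -2 (n+1) a_{n+1} at x^n;
-5 y(x) has coefficient -5 a_n at x^n.
Matching x^n: (n+2)(n+1) a_{n+2} - 2 (n+1) a_{n+1} - 5 a_n = 0.
Thus a_{n+2} = [2 (n+1) a_{n+1} + 5 a_n] / ((n+1)(n+2)).

Check with a_0 = 2, a_1 = 0 (apply the recurrence for n = 0, 1, 2, 3): a_0 = 2, a_1 = 0, a_2 = 5, a_3 = 10/3, a_4 = 15/4, a_5 = 7/3.

a_(n+2) = [2 (n+1) a_(n+1) + 5 a_n] / ((n+1)(n+2)); check: a_0 = 2, a_1 = 0, a_2 = 5, a_3 = 10/3, a_4 = 15/4, a_5 = 7/3


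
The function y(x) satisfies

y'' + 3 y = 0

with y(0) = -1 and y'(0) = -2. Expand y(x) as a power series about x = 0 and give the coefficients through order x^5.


Ansatz: y(x) = sum_{n>=0} a_n x^n, so y'(x) = sum_{n>=1} n a_n x^(n-1) and y''(x) = sum_{n>=2} n(n-1) a_n x^(n-2).
Substitute into P(x) y'' + Q(x) y' + R(x) y = 0 with P(x) = 1, Q(x) = 0, R(x) = 3, and match powers of x.
Initial conditions: a_0 = -1, a_1 = -2.
Setting the coefficient of each power of x to zero and solving order by order (substituting the coefficients already found):
  x^0: 2 a_2 + 3 a_0 = 0  ->  2 a_2 = -3 a_0 = 3  ->  a_2 = 3/2
  x^1: 6 a_3 + 3 a_1 = 0  ->  6 a_3 = -3 a_1 = 6  ->  a_3 = 1
  x^2: 12 a_4 + 3 a_2 = 0  ->  12 a_4 = -3 a_2 = -9/2  ->  a_4 = -3/8
  x^3: 20 a_5 + 3 a_3 = 0  ->  20 a_5 = -3 a_3 = -3  ->  a_5 = -3/20
Truncated series: y(x) = -1 - 2 x + (3/2) x^2 + x^3 - (3/8) x^4 - (3/20) x^5 + O(x^6).

a_0 = -1; a_1 = -2; a_2 = 3/2; a_3 = 1; a_4 = -3/8; a_5 = -3/20
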